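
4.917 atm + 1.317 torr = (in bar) 4.984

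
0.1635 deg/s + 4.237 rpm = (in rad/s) 0.4466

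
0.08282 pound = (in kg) 0.03757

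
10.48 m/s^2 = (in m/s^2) 10.48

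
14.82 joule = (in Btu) 0.01405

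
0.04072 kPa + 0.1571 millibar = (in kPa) 0.05643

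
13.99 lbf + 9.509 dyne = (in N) 62.23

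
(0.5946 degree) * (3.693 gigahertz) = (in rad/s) 3.832e+07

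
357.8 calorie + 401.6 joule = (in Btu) 1.8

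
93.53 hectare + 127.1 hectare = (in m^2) 2.206e+06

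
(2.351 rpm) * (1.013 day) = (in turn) 3429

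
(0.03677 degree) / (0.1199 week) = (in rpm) 8.451e-08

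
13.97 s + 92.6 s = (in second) 106.6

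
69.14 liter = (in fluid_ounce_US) 2338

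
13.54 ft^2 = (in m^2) 1.258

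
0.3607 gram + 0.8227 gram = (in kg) 0.001183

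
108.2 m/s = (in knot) 210.3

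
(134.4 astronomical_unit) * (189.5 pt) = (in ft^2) 1.447e+13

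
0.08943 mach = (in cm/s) 3045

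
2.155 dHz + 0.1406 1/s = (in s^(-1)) 0.3561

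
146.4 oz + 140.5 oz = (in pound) 17.93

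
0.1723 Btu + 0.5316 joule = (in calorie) 43.57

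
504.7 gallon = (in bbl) 12.02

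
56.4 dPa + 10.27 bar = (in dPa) 1.027e+07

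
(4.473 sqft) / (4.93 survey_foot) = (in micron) 2.765e+05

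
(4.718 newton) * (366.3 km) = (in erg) 1.728e+13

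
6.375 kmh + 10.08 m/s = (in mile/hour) 26.51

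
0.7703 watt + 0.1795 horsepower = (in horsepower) 0.1805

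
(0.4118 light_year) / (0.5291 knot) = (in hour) 3.976e+12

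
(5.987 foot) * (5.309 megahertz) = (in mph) 2.167e+07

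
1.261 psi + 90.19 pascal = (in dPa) 8.784e+04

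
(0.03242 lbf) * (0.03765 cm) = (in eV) 3.389e+14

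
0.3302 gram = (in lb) 0.000728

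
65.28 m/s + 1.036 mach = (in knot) 812.6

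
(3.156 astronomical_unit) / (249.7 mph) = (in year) 134.1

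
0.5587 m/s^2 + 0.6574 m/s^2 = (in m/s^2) 1.216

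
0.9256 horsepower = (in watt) 690.2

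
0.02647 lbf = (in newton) 0.1177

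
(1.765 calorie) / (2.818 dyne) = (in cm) 2.621e+07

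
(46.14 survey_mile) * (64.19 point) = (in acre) 0.4155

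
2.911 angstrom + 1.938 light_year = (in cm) 1.833e+18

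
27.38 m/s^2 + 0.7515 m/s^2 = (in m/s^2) 28.13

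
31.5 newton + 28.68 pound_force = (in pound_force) 35.76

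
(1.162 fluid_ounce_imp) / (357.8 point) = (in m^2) 0.0002616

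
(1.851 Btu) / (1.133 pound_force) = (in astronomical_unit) 2.59e-09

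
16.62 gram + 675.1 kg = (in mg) 6.751e+08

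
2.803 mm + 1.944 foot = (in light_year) 6.293e-17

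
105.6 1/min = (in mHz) 1760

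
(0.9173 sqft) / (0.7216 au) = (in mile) 4.905e-16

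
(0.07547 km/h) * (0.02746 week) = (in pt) 9.869e+05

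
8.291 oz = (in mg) 2.35e+05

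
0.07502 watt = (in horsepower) 0.0001006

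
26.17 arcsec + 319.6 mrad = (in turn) 0.05089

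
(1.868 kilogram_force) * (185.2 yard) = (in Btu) 2.94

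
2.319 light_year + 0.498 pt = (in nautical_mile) 1.185e+13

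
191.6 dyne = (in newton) 0.001916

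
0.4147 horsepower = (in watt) 309.2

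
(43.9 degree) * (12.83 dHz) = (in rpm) 9.387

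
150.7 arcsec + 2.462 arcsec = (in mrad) 0.7426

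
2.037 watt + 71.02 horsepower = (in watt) 5.296e+04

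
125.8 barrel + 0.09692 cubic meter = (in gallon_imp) 4421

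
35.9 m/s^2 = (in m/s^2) 35.9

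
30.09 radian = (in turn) 4.789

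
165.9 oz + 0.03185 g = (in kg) 4.703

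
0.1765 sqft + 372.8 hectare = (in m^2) 3.728e+06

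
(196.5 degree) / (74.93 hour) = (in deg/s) 0.0007285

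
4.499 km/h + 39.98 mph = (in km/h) 68.84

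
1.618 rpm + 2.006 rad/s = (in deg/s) 124.6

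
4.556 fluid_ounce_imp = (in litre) 0.1294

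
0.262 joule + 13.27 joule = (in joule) 13.53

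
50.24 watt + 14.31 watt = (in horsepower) 0.08656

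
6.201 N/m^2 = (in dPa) 62.01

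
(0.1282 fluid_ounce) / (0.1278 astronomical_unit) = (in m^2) 1.983e-16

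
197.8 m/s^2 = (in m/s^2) 197.8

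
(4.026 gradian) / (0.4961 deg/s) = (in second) 7.304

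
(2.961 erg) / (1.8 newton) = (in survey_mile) 1.022e-10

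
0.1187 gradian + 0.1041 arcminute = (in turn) 0.0003016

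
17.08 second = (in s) 17.08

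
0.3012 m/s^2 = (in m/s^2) 0.3012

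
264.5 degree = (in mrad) 4616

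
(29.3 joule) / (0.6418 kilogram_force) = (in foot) 15.27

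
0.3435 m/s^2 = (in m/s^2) 0.3435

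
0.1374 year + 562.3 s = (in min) 7.223e+04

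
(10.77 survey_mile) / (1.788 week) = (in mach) 4.707e-05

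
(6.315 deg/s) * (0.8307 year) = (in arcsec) 5.956e+11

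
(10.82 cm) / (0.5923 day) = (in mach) 6.209e-09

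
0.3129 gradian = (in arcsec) 1014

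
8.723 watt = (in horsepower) 0.0117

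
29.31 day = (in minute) 4.221e+04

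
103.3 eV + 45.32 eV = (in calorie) 5.691e-18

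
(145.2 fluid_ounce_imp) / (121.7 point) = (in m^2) 0.09609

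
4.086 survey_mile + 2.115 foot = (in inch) 2.589e+05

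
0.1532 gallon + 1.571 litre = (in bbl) 0.01353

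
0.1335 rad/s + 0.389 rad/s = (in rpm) 4.99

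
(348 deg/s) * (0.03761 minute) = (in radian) 13.71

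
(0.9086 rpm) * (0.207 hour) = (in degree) 4063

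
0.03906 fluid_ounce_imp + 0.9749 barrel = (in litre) 155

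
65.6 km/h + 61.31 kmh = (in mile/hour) 78.86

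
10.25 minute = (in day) 0.007118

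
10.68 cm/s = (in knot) 0.2076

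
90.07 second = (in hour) 0.02502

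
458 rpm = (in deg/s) 2748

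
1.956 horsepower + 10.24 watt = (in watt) 1469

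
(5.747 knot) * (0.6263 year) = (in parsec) 1.892e-09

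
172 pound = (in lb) 172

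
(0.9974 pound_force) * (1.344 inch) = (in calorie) 0.0362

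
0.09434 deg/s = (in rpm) 0.01572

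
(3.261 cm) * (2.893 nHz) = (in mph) 2.11e-10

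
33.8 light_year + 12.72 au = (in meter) 3.198e+17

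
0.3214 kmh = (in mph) 0.1997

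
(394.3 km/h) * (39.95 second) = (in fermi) 4.376e+18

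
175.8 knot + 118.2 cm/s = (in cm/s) 9162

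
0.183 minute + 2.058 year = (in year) 2.058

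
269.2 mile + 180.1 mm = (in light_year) 4.579e-11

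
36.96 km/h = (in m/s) 10.27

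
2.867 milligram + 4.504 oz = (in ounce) 4.504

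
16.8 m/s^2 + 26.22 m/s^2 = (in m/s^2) 43.02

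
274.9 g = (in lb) 0.6061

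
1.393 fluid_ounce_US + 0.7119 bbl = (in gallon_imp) 24.91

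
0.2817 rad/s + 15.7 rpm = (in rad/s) 1.926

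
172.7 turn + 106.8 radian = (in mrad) 1.192e+06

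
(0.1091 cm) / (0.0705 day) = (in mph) 4.007e-07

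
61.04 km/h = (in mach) 0.0498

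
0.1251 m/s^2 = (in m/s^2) 0.1251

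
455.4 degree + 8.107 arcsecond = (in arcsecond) 1.639e+06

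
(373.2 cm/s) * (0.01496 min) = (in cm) 335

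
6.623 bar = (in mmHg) 4968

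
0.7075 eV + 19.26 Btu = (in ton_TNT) 4.857e-06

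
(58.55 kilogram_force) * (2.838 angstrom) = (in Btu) 1.544e-10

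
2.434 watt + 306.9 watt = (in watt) 309.3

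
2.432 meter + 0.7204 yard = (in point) 8761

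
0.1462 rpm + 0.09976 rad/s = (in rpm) 1.099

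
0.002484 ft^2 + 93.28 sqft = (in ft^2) 93.28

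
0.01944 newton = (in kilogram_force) 0.001982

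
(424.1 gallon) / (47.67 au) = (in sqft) 2.423e-12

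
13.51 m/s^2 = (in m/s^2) 13.51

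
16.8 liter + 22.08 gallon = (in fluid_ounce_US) 3394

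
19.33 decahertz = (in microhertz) 1.933e+08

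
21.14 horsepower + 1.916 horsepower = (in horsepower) 23.06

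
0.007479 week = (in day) 0.05235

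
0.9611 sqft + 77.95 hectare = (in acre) 192.6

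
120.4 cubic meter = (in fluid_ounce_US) 4.071e+06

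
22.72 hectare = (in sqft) 2.446e+06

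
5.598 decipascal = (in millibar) 0.005598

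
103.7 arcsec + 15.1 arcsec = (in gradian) 0.03667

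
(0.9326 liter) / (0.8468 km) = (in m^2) 1.101e-06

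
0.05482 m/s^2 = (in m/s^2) 0.05482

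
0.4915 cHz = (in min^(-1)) 0.2949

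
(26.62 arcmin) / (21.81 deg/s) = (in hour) 5.651e-06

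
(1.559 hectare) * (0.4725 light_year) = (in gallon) 1.841e+22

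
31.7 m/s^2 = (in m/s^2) 31.7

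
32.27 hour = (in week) 0.1921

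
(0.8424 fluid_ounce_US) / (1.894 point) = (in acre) 9.213e-06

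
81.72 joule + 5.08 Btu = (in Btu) 5.157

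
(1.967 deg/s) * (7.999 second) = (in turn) 0.04371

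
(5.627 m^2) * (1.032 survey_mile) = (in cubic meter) 9346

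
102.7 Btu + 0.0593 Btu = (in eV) 6.767e+23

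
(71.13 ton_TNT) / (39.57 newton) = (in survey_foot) 2.468e+10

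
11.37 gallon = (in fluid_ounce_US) 1455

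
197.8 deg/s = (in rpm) 32.97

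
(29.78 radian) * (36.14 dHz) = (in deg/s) 6166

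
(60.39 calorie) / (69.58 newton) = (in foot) 11.91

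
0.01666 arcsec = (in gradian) 5.142e-06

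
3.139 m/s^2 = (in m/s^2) 3.139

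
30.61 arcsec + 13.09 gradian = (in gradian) 13.1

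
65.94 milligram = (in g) 0.06594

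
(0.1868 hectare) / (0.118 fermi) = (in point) 4.487e+22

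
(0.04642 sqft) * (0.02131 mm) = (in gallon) 2.428e-05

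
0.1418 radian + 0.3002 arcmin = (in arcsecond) 2.927e+04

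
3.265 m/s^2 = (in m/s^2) 3.265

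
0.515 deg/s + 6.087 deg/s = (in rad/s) 0.1152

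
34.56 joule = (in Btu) 0.03276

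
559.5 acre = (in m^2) 2.264e+06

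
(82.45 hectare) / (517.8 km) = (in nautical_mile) 0.0008598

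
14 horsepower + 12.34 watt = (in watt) 1.045e+04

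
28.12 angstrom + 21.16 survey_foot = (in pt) 1.828e+04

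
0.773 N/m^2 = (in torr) 0.005798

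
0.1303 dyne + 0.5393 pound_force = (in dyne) 2.399e+05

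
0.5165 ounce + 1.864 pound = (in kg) 0.8601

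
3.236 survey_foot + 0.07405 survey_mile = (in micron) 1.202e+08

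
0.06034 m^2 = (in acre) 1.491e-05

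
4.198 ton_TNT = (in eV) 1.096e+29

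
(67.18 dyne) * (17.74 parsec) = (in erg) 3.677e+21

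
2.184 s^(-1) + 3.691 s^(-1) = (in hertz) 5.875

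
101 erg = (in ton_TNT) 2.414e-15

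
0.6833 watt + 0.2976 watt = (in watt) 0.9809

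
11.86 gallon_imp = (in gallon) 14.24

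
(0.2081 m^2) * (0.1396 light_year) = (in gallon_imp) 6.046e+16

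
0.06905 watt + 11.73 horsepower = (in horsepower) 11.73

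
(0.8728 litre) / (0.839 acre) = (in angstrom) 2571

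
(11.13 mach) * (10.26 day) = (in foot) 1.102e+10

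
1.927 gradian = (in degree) 1.734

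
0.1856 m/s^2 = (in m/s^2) 0.1856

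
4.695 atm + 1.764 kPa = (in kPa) 477.5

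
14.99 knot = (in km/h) 27.76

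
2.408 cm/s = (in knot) 0.04681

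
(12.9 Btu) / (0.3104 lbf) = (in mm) 9.857e+06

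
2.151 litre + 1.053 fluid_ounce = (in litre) 2.182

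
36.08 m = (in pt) 1.023e+05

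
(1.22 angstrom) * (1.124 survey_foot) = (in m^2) 4.18e-11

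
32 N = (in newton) 32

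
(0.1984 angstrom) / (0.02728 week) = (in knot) 2.337e-15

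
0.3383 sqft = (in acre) 7.766e-06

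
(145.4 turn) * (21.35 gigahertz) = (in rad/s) 1.95e+13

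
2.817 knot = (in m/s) 1.449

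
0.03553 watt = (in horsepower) 4.765e-05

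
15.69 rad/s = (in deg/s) 899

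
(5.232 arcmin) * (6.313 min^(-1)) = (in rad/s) 0.0001601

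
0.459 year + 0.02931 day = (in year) 0.4591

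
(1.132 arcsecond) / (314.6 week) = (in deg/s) 1.653e-12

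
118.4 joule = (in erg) 1.184e+09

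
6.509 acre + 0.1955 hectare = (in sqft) 3.046e+05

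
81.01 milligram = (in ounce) 0.002858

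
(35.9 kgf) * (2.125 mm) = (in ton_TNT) 1.788e-10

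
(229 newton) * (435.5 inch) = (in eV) 1.581e+22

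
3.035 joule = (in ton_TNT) 7.254e-10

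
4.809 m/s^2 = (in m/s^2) 4.809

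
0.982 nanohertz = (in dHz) 9.82e-09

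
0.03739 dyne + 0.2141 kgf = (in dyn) 2.1e+05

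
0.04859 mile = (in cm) 7820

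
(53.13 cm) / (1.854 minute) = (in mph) 0.01068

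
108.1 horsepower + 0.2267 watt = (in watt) 8.061e+04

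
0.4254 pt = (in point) 0.4254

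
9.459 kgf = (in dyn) 9.276e+06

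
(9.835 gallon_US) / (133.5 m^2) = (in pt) 0.7905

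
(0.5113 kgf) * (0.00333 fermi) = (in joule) 1.67e-17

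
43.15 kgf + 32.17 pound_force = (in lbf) 127.3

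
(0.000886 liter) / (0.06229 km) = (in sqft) 1.531e-07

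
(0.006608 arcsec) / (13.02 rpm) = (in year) 7.451e-16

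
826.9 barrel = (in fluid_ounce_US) 4.445e+06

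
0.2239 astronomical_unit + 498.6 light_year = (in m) 4.717e+18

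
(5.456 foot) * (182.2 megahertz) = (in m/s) 3.03e+08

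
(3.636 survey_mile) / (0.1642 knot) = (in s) 6.927e+04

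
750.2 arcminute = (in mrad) 218.2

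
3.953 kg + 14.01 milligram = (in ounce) 139.4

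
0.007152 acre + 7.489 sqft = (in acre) 0.007324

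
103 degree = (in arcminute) 6180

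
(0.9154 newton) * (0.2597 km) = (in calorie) 56.82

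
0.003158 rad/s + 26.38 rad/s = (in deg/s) 1512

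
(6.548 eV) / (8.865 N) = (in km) 1.183e-22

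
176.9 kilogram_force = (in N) 1735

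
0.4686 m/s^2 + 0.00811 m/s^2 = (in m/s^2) 0.4767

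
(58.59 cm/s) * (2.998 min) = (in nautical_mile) 0.05691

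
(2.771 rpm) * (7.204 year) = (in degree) 3.777e+09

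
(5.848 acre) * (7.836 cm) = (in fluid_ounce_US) 6.271e+07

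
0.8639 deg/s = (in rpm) 0.144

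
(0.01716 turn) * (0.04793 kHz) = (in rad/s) 5.168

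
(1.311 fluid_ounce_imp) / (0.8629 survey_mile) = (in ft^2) 2.887e-07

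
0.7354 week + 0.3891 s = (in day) 5.148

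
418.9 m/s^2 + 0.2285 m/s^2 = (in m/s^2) 419.1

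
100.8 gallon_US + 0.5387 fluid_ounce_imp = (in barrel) 2.4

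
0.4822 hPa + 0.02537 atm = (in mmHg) 19.64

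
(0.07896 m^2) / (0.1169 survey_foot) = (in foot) 7.27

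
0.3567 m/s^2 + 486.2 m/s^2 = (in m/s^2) 486.6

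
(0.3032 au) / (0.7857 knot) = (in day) 1.299e+06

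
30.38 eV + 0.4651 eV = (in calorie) 1.181e-18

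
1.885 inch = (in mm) 47.88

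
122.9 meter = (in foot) 403.2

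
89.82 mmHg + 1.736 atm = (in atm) 1.854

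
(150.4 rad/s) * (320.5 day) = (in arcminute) 1.432e+13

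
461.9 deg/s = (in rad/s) 8.062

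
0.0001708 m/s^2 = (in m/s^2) 0.0001708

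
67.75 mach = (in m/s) 2.307e+04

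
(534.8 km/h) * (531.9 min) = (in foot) 1.555e+07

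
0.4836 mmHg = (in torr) 0.4836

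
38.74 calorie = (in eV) 1.012e+21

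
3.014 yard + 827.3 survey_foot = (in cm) 2.549e+04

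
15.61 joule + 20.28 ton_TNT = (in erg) 8.485e+17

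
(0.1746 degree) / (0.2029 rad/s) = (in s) 0.01502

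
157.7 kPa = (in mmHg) 1183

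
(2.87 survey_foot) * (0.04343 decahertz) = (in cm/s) 37.99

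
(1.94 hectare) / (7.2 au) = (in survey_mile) 1.119e-11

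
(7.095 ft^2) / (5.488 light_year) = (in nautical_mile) 6.855e-21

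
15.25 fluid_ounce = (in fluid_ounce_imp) 15.87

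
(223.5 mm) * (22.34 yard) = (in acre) 0.001128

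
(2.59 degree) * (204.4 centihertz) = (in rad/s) 0.0924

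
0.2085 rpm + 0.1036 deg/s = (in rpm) 0.2258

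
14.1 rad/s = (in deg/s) 807.9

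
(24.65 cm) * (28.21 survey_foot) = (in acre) 0.0005237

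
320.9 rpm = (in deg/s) 1925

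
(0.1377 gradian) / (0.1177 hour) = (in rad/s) 5.105e-06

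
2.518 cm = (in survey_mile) 1.565e-05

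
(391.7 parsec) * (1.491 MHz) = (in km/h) 6.488e+25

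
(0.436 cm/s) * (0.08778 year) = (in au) 8.068e-08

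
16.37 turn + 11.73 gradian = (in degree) 5904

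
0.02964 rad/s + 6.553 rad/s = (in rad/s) 6.583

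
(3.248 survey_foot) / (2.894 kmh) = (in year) 3.905e-08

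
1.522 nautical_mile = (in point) 7.99e+06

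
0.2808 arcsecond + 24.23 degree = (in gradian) 26.92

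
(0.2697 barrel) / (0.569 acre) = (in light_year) 1.968e-21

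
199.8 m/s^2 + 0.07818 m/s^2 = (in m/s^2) 199.9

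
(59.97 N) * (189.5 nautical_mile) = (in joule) 2.105e+07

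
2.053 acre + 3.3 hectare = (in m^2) 4.131e+04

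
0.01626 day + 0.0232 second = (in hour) 0.3902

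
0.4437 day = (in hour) 10.65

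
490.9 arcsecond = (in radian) 0.00238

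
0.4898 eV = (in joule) 7.847e-20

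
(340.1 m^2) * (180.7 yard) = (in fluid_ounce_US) 1.9e+09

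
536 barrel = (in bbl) 536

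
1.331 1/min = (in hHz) 0.0002218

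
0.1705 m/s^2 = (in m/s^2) 0.1705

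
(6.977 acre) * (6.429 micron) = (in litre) 181.5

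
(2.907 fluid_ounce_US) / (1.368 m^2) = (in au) 4.201e-16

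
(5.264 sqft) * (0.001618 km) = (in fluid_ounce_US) 2.676e+04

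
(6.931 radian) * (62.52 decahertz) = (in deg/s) 2.483e+05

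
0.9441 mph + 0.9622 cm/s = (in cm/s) 43.17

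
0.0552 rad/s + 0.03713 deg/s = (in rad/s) 0.05585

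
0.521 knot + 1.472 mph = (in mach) 0.00272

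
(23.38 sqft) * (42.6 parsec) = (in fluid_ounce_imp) 1.005e+23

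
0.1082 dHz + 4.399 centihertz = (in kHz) 5.481e-05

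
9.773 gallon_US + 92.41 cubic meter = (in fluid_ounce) 3.126e+06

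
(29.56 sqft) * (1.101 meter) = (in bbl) 19.02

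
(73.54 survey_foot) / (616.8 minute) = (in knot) 0.001177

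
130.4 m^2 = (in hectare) 0.01304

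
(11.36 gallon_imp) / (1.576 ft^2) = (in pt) 999.8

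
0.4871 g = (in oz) 0.01718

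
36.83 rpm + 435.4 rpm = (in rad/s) 49.45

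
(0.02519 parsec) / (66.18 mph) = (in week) 4.344e+07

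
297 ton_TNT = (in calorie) 2.97e+11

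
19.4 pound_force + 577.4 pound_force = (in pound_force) 596.8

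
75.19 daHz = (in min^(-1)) 4.511e+04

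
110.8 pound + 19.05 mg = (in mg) 5.026e+07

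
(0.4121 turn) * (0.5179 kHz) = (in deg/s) 7.683e+04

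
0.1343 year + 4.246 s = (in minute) 7.059e+04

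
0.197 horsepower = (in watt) 146.9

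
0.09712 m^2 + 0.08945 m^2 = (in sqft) 2.008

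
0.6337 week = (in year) 0.01215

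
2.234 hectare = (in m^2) 2.234e+04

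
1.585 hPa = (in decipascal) 1585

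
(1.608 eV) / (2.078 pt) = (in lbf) 7.901e-17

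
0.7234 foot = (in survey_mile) 0.000137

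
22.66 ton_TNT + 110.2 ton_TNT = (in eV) 3.47e+30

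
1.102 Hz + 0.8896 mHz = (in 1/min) 66.17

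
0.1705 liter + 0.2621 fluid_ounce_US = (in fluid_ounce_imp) 6.274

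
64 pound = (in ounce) 1024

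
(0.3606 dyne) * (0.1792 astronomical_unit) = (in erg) 9.667e+11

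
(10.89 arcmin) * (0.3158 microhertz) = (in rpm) 9.553e-09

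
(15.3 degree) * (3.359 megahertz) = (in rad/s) 8.97e+05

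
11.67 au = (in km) 1.746e+09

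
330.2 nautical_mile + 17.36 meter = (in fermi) 6.115e+20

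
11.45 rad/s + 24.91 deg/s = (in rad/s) 11.88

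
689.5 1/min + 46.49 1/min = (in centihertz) 1227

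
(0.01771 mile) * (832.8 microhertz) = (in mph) 0.0531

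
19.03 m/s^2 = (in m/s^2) 19.03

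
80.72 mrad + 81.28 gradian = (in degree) 77.78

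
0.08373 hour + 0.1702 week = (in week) 0.1707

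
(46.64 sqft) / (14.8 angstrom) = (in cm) 2.928e+11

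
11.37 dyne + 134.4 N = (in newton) 134.4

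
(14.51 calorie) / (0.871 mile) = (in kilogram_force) 0.004416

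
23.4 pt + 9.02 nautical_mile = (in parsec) 5.414e-13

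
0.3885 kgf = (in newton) 3.81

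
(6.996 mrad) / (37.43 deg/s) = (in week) 1.771e-08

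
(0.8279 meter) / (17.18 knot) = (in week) 1.549e-07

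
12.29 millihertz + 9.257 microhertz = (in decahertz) 0.00123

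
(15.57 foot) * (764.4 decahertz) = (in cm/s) 3.628e+06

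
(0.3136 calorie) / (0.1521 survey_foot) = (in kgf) 2.886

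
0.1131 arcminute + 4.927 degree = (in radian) 0.08603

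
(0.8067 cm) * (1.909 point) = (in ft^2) 5.848e-05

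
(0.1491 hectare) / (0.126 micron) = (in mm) 1.183e+13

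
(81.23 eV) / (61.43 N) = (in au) 1.416e-30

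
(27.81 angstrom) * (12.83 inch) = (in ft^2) 9.755e-09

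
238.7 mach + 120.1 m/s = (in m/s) 8.14e+04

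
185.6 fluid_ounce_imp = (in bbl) 0.03317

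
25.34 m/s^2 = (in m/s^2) 25.34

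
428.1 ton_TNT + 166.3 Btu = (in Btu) 1.698e+09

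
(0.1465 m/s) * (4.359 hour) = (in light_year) 2.43e-13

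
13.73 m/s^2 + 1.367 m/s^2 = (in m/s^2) 15.1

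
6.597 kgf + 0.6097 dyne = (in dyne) 6.469e+06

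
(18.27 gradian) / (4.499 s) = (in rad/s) 0.06379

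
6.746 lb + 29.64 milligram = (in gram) 3060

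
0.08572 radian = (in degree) 4.911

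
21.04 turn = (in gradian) 8416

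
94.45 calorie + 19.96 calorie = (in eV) 2.988e+21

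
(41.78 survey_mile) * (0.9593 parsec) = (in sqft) 2.142e+22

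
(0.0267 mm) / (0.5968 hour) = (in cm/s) 1.243e-06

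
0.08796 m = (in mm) 87.96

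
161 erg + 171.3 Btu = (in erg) 1.807e+12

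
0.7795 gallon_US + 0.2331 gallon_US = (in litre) 3.833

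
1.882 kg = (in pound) 4.149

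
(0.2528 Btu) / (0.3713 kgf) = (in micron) 7.325e+07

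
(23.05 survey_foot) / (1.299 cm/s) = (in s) 540.9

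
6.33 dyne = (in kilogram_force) 6.455e-06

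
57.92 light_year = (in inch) 2.157e+19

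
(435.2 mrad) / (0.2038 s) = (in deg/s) 122.4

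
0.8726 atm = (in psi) 12.82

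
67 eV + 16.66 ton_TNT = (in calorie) 1.666e+10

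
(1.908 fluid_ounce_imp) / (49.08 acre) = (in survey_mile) 1.696e-13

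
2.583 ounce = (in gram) 73.23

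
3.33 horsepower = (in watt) 2483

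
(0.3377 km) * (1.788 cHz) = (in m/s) 6.038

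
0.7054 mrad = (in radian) 0.0007054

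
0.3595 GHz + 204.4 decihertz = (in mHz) 3.595e+11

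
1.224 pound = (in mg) 5.552e+05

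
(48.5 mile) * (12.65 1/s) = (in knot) 1.919e+06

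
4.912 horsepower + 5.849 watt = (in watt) 3669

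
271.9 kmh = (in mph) 169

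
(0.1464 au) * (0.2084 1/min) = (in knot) 1.479e+08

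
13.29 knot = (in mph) 15.29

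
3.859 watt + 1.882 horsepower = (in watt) 1407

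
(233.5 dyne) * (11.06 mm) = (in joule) 2.583e-05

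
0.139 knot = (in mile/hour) 0.16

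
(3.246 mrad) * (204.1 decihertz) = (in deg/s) 3.796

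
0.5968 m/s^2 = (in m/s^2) 0.5968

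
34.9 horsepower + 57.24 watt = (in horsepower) 34.98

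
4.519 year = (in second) 1.425e+08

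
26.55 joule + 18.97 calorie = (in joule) 105.9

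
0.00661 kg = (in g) 6.61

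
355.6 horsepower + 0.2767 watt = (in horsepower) 355.6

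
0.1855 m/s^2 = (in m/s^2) 0.1855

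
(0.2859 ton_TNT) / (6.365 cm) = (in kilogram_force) 1.916e+09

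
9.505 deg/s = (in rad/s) 0.1659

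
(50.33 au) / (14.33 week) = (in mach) 2551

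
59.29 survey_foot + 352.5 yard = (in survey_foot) 1117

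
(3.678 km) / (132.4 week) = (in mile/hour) 0.0001027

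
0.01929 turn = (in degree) 6.944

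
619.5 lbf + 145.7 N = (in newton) 2901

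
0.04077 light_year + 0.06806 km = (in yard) 4.218e+14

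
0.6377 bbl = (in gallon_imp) 22.3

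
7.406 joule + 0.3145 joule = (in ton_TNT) 1.845e-09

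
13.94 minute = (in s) 836.4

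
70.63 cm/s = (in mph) 1.58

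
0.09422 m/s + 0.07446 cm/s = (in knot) 0.1846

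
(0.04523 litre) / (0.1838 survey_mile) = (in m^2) 1.529e-07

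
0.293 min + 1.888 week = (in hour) 317.2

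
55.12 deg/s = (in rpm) 9.187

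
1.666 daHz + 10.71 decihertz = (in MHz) 1.773e-05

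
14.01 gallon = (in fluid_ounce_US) 1793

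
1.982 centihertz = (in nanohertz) 1.982e+07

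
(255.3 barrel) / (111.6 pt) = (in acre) 0.2548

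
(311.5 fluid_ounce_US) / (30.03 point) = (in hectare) 8.696e-05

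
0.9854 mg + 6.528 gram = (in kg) 0.006529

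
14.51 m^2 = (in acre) 0.003585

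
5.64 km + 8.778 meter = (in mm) 5.649e+06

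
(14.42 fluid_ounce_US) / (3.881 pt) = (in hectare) 3.115e-05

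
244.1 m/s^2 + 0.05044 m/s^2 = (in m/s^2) 244.2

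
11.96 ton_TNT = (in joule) 5.004e+10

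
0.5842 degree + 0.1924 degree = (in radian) 0.01355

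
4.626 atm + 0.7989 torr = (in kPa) 468.8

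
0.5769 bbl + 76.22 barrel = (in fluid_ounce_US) 4.129e+05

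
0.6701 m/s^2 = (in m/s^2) 0.6701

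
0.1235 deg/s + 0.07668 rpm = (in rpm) 0.09726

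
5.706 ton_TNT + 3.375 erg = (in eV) 1.49e+29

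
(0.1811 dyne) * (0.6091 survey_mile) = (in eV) 1.108e+16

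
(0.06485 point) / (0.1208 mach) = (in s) 5.562e-07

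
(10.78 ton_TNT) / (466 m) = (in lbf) 2.176e+07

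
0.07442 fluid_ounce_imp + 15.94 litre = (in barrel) 0.1003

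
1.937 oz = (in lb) 0.1211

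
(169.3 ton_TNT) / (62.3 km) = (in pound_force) 2.556e+06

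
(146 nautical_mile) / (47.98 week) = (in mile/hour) 0.02084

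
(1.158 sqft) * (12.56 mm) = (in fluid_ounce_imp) 47.56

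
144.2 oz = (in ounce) 144.2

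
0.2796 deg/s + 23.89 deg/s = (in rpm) 4.028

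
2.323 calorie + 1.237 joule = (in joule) 10.96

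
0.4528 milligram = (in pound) 9.983e-07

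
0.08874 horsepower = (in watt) 66.17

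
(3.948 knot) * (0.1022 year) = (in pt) 1.856e+10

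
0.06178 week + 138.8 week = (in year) 2.663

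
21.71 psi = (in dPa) 1.497e+06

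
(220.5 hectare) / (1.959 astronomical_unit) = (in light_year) 7.953e-22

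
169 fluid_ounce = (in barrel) 0.03144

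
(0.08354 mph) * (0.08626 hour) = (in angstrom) 1.16e+11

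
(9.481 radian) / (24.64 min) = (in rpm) 0.06124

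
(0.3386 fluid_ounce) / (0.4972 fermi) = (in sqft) 2.168e+11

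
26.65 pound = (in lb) 26.65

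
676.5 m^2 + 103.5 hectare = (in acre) 255.9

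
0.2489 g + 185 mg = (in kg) 0.0004339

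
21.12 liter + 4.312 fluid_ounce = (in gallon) 5.613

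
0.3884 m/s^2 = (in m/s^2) 0.3884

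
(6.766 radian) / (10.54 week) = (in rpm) 1.014e-05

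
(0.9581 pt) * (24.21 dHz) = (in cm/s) 0.08183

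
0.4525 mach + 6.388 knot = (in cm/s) 1.574e+04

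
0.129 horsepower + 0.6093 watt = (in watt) 96.8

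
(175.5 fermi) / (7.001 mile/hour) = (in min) 9.346e-16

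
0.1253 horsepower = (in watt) 93.44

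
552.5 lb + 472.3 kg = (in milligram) 7.229e+08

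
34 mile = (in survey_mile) 34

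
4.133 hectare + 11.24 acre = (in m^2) 8.682e+04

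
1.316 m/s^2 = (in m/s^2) 1.316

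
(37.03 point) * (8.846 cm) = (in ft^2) 0.01244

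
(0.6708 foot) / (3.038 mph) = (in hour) 4.182e-05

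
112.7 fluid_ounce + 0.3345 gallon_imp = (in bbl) 0.03053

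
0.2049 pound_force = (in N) 0.9114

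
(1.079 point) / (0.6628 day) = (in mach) 1.952e-11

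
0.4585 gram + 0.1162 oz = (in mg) 3753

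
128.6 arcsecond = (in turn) 9.923e-05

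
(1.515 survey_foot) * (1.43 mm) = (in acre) 1.632e-07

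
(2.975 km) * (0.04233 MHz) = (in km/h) 4.534e+08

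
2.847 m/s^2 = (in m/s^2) 2.847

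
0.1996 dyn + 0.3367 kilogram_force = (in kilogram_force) 0.3367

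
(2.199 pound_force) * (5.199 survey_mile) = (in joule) 8.184e+04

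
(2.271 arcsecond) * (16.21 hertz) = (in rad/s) 0.0001785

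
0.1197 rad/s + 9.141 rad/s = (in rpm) 88.43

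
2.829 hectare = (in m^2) 2.829e+04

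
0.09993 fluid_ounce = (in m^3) 2.955e-06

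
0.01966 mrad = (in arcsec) 4.055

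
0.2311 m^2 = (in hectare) 2.311e-05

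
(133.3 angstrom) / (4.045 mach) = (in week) 1.6e-17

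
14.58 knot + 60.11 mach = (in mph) 4.58e+04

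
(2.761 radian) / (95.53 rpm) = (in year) 8.752e-09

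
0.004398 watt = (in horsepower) 5.898e-06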